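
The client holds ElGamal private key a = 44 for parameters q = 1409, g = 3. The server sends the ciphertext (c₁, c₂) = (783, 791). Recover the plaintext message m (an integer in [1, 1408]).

354

Shared mask s = c₁^a mod q = 783^44 mod 1409.
783^1 ≡ 783 (mod 1409)
783^2 = (783^1)^2 ≡ 783^2 = 613089 ≡ 174 (mod 1409)
783^4 = (783^2)^2 ≡ 174^2 = 30276 ≡ 687 (mod 1409)
783^8 = (783^4)^2 ≡ 687^2 = 471969 ≡ 1363 (mod 1409)
783^16 = (783^8)^2 ≡ 1363^2 = 1857769 ≡ 707 (mod 1409)
783^32 = (783^16)^2 ≡ 707^2 = 499849 ≡ 1063 (mod 1409)
783^44 = 783^32 · 783^8 · 783^4 ≡ 1063 · 1363 · 687 ≡ 452 (mod 1409).
So s = 452; s⁻¹ ≡ 957 (mod 1409).
m = c₂ · s⁻¹ mod 1409 = 791 · 957 mod 1409 = 354.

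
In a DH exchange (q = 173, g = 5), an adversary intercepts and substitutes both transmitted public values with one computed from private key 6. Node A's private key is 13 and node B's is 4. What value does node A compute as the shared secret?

77

Node A receives an adversary's public value M = 5^6 mod 173 instead of the honest one.
5^1 ≡ 5 (mod 173)
5^2 = (5^1)^2 ≡ 5^2 = 25 ≡ 25 (mod 173)
5^4 = (5^2)^2 ≡ 25^2 = 625 ≡ 106 (mod 173)
5^6 = 5^4 · 5^2 ≡ 106 · 25 ≡ 55 (mod 173).
So M = 55. Node A computes K = M^13 mod 173.
55^1 ≡ 55 (mod 173)
55^2 = (55^1)^2 ≡ 55^2 = 3025 ≡ 84 (mod 173)
55^4 = (55^2)^2 ≡ 84^2 = 7056 ≡ 136 (mod 173)
55^8 = (55^4)^2 ≡ 136^2 = 18496 ≡ 158 (mod 173)
55^13 = 55^8 · 55^4 · 55^1 ≡ 158 · 136 · 55 ≡ 77 (mod 173).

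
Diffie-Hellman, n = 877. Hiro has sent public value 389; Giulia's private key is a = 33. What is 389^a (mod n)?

120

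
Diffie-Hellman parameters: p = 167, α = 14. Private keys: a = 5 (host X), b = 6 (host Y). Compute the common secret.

107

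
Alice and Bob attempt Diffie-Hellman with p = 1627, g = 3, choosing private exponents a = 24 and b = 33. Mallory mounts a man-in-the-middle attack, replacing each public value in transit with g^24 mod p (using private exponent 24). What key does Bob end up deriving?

Bob receives Mallory's public value M = 3^24 mod 1627 instead of the honest one.
3^1 ≡ 3 (mod 1627)
3^2 = (3^1)^2 ≡ 3^2 = 9 ≡ 9 (mod 1627)
3^4 = (3^2)^2 ≡ 9^2 = 81 ≡ 81 (mod 1627)
3^8 = (3^4)^2 ≡ 81^2 = 6561 ≡ 53 (mod 1627)
3^16 = (3^8)^2 ≡ 53^2 = 2809 ≡ 1182 (mod 1627)
3^24 = 3^16 · 3^8 ≡ 1182 · 53 ≡ 820 (mod 1627).
So M = 820. Bob computes K = M^33 mod 1627.
820^1 ≡ 820 (mod 1627)
820^2 = (820^1)^2 ≡ 820^2 = 672400 ≡ 449 (mod 1627)
820^4 = (820^2)^2 ≡ 449^2 = 201601 ≡ 1480 (mod 1627)
820^8 = (820^4)^2 ≡ 1480^2 = 2190400 ≡ 458 (mod 1627)
820^16 = (820^8)^2 ≡ 458^2 = 209764 ≡ 1508 (mod 1627)
820^32 = (820^16)^2 ≡ 1508^2 = 2274064 ≡ 1145 (mod 1627)
820^33 = 820^32 · 820^1 ≡ 1145 · 820 ≡ 121 (mod 1627).

121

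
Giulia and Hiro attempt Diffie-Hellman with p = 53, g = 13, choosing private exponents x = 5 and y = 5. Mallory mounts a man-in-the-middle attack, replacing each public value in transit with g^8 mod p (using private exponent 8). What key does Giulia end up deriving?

Giulia receives Mallory's public value M = 13^8 mod 53 instead of the honest one.
13^1 ≡ 13 (mod 53)
13^2 = (13^1)^2 ≡ 13^2 = 169 ≡ 10 (mod 53)
13^4 = (13^2)^2 ≡ 10^2 = 100 ≡ 47 (mod 53)
13^8 = (13^4)^2 ≡ 47^2 = 2209 ≡ 36 (mod 53)
So M = 36. Giulia computes K = M^5 mod 53.
36^1 ≡ 36 (mod 53)
36^2 = (36^1)^2 ≡ 36^2 = 1296 ≡ 24 (mod 53)
36^4 = (36^2)^2 ≡ 24^2 = 576 ≡ 46 (mod 53)
36^5 = 36^4 · 36^1 ≡ 46 · 36 ≡ 13 (mod 53).

13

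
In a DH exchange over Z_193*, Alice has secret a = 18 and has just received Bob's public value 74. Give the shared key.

Shared key K = 74^18 mod 193.
74^1 ≡ 74 (mod 193)
74^2 = (74^1)^2 ≡ 74^2 = 5476 ≡ 72 (mod 193)
74^4 = (74^2)^2 ≡ 72^2 = 5184 ≡ 166 (mod 193)
74^8 = (74^4)^2 ≡ 166^2 = 27556 ≡ 150 (mod 193)
74^16 = (74^8)^2 ≡ 150^2 = 22500 ≡ 112 (mod 193)
74^18 = 74^16 · 74^2 ≡ 112 · 72 ≡ 151 (mod 193).

151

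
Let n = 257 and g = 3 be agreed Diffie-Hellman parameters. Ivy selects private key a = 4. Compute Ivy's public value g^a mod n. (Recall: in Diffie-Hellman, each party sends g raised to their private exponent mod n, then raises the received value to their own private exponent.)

81

Public value = 3^4 mod 257.
3^1 ≡ 3 (mod 257)
3^2 = (3^1)^2 ≡ 3^2 = 9 ≡ 9 (mod 257)
3^4 = (3^2)^2 ≡ 9^2 = 81 ≡ 81 (mod 257)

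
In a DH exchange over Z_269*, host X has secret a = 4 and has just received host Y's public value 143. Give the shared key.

25

Shared key K = 143^4 mod 269.
143^1 ≡ 143 (mod 269)
143^2 = (143^1)^2 ≡ 143^2 = 20449 ≡ 5 (mod 269)
143^4 = (143^2)^2 ≡ 5^2 = 25 ≡ 25 (mod 269)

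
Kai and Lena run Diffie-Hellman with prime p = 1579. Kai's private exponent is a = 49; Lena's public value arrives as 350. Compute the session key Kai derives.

Shared key K = 350^49 mod 1579.
350^1 ≡ 350 (mod 1579)
350^2 = (350^1)^2 ≡ 350^2 = 122500 ≡ 917 (mod 1579)
350^4 = (350^2)^2 ≡ 917^2 = 840889 ≡ 861 (mod 1579)
350^8 = (350^4)^2 ≡ 861^2 = 741321 ≡ 770 (mod 1579)
350^16 = (350^8)^2 ≡ 770^2 = 592900 ≡ 775 (mod 1579)
350^32 = (350^16)^2 ≡ 775^2 = 600625 ≡ 605 (mod 1579)
350^49 = 350^32 · 350^16 · 350^1 ≡ 605 · 775 · 350 ≡ 780 (mod 1579).

780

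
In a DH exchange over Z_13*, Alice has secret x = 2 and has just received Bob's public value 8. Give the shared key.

12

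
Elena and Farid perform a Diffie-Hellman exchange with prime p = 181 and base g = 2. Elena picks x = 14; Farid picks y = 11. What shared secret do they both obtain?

Elena sends A = g^x mod p = 2^14 mod 181.
2^1 ≡ 2 (mod 181)
2^2 = (2^1)^2 ≡ 2^2 = 4 ≡ 4 (mod 181)
2^4 = (2^2)^2 ≡ 4^2 = 16 ≡ 16 (mod 181)
2^8 = (2^4)^2 ≡ 16^2 = 256 ≡ 75 (mod 181)
2^14 = 2^8 · 2^4 · 2^2 ≡ 75 · 16 · 4 ≡ 94 (mod 181).
So A = 94. Farid then computes K = A^y mod p = 94^11 mod 181.
94^1 ≡ 94 (mod 181)
94^2 = (94^1)^2 ≡ 94^2 = 8836 ≡ 148 (mod 181)
94^4 = (94^2)^2 ≡ 148^2 = 21904 ≡ 3 (mod 181)
94^8 = (94^4)^2 ≡ 3^2 = 9 ≡ 9 (mod 181)
94^11 = 94^8 · 94^2 · 94^1 ≡ 9 · 148 · 94 ≡ 137 (mod 181).

137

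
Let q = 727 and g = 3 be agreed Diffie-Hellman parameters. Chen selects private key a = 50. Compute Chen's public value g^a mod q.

123

Public value = 3^50 mod 727.
3^1 ≡ 3 (mod 727)
3^2 = (3^1)^2 ≡ 3^2 = 9 ≡ 9 (mod 727)
3^4 = (3^2)^2 ≡ 9^2 = 81 ≡ 81 (mod 727)
3^8 = (3^4)^2 ≡ 81^2 = 6561 ≡ 18 (mod 727)
3^16 = (3^8)^2 ≡ 18^2 = 324 ≡ 324 (mod 727)
3^32 = (3^16)^2 ≡ 324^2 = 104976 ≡ 288 (mod 727)
3^50 = 3^32 · 3^16 · 3^2 ≡ 288 · 324 · 9 ≡ 123 (mod 727).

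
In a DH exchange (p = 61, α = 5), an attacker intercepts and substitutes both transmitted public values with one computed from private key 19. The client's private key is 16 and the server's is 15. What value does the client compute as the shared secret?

The client receives an attacker's public value M = 5^19 mod 61 instead of the honest one.
5^1 ≡ 5 (mod 61)
5^2 = (5^1)^2 ≡ 5^2 = 25 ≡ 25 (mod 61)
5^4 = (5^2)^2 ≡ 25^2 = 625 ≡ 15 (mod 61)
5^8 = (5^4)^2 ≡ 15^2 = 225 ≡ 42 (mod 61)
5^16 = (5^8)^2 ≡ 42^2 = 1764 ≡ 56 (mod 61)
5^19 = 5^16 · 5^2 · 5^1 ≡ 56 · 25 · 5 ≡ 46 (mod 61).
So M = 46. The client computes K = M^16 mod 61.
46^1 ≡ 46 (mod 61)
46^2 = (46^1)^2 ≡ 46^2 = 2116 ≡ 42 (mod 61)
46^4 = (46^2)^2 ≡ 42^2 = 1764 ≡ 56 (mod 61)
46^8 = (46^4)^2 ≡ 56^2 = 3136 ≡ 25 (mod 61)
46^16 = (46^8)^2 ≡ 25^2 = 625 ≡ 15 (mod 61)

15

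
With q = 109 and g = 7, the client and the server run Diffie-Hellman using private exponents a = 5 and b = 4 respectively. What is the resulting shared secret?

25

The client sends A = g^a mod q = 7^5 mod 109.
7^1 ≡ 7 (mod 109)
7^2 = (7^1)^2 ≡ 7^2 = 49 ≡ 49 (mod 109)
7^4 = (7^2)^2 ≡ 49^2 = 2401 ≡ 3 (mod 109)
7^5 = 7^4 · 7^1 ≡ 3 · 7 ≡ 21 (mod 109).
So A = 21. The server then computes K = A^b mod q = 21^4 mod 109.
21^1 ≡ 21 (mod 109)
21^2 = (21^1)^2 ≡ 21^2 = 441 ≡ 5 (mod 109)
21^4 = (21^2)^2 ≡ 5^2 = 25 ≡ 25 (mod 109)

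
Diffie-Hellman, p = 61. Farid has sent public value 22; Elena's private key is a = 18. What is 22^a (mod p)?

34

Shared key K = 22^18 mod 61.
22^1 ≡ 22 (mod 61)
22^2 = (22^1)^2 ≡ 22^2 = 484 ≡ 57 (mod 61)
22^4 = (22^2)^2 ≡ 57^2 = 3249 ≡ 16 (mod 61)
22^8 = (22^4)^2 ≡ 16^2 = 256 ≡ 12 (mod 61)
22^16 = (22^8)^2 ≡ 12^2 = 144 ≡ 22 (mod 61)
22^18 = 22^16 · 22^2 ≡ 22 · 57 ≡ 34 (mod 61).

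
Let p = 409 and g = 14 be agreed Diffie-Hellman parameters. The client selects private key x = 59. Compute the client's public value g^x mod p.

Public value = 14^59 mod 409.
14^1 ≡ 14 (mod 409)
14^2 = (14^1)^2 ≡ 14^2 = 196 ≡ 196 (mod 409)
14^4 = (14^2)^2 ≡ 196^2 = 38416 ≡ 379 (mod 409)
14^8 = (14^4)^2 ≡ 379^2 = 143641 ≡ 82 (mod 409)
14^16 = (14^8)^2 ≡ 82^2 = 6724 ≡ 180 (mod 409)
14^32 = (14^16)^2 ≡ 180^2 = 32400 ≡ 89 (mod 409)
14^59 = 14^32 · 14^16 · 14^8 · 14^2 · 14^1 ≡ 89 · 180 · 82 · 196 · 14 ≡ 321 (mod 409).

321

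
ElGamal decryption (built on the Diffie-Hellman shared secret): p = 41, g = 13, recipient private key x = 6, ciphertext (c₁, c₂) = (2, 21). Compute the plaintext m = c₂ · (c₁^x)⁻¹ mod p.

Shared mask s = c₁^x mod p = 2^6 mod 41.
2^1 ≡ 2 (mod 41)
2^2 = (2^1)^2 ≡ 2^2 = 4 ≡ 4 (mod 41)
2^4 = (2^2)^2 ≡ 4^2 = 16 ≡ 16 (mod 41)
2^6 = 2^4 · 2^2 ≡ 16 · 4 ≡ 23 (mod 41).
So s = 23; s⁻¹ ≡ 25 (mod 41).
m = c₂ · s⁻¹ mod 41 = 21 · 25 mod 41 = 33.

33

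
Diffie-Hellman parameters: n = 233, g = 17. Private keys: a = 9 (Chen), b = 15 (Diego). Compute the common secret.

24

Chen sends A = g^a mod n = 17^9 mod 233.
17^1 ≡ 17 (mod 233)
17^2 = (17^1)^2 ≡ 17^2 = 289 ≡ 56 (mod 233)
17^4 = (17^2)^2 ≡ 56^2 = 3136 ≡ 107 (mod 233)
17^8 = (17^4)^2 ≡ 107^2 = 11449 ≡ 32 (mod 233)
17^9 = 17^8 · 17^1 ≡ 32 · 17 ≡ 78 (mod 233).
So A = 78. Diego then computes K = A^b mod n = 78^15 mod 233.
78^1 ≡ 78 (mod 233)
78^2 = (78^1)^2 ≡ 78^2 = 6084 ≡ 26 (mod 233)
78^4 = (78^2)^2 ≡ 26^2 = 676 ≡ 210 (mod 233)
78^8 = (78^4)^2 ≡ 210^2 = 44100 ≡ 63 (mod 233)
78^15 = 78^8 · 78^4 · 78^2 · 78^1 ≡ 63 · 210 · 26 · 78 ≡ 24 (mod 233).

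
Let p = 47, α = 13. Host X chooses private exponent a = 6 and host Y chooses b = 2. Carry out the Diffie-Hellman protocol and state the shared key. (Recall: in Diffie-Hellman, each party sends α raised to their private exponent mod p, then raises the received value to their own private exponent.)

9

Host X sends A = α^a mod p = 13^6 mod 47.
13^1 ≡ 13 (mod 47)
13^2 = (13^1)^2 ≡ 13^2 = 169 ≡ 28 (mod 47)
13^4 = (13^2)^2 ≡ 28^2 = 784 ≡ 32 (mod 47)
13^6 = 13^4 · 13^2 ≡ 32 · 28 ≡ 3 (mod 47).
So A = 3. Host Y then computes K = A^b mod p = 3^2 mod 47.
3^1 ≡ 3 (mod 47)
3^2 = (3^1)^2 ≡ 3^2 = 9 ≡ 9 (mod 47)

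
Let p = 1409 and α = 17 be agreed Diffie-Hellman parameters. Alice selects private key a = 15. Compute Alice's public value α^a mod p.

Public value = 17^15 mod 1409.
17^1 ≡ 17 (mod 1409)
17^2 = (17^1)^2 ≡ 17^2 = 289 ≡ 289 (mod 1409)
17^4 = (17^2)^2 ≡ 289^2 = 83521 ≡ 390 (mod 1409)
17^8 = (17^4)^2 ≡ 390^2 = 152100 ≡ 1337 (mod 1409)
17^15 = 17^8 · 17^4 · 17^2 · 17^1 ≡ 1337 · 390 · 289 · 17 ≡ 968 (mod 1409).

968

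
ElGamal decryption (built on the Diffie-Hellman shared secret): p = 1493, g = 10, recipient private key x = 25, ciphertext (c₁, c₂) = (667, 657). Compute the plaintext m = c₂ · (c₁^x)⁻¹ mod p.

Shared mask s = c₁^x mod p = 667^25 mod 1493.
667^1 ≡ 667 (mod 1493)
667^2 = (667^1)^2 ≡ 667^2 = 444889 ≡ 1468 (mod 1493)
667^4 = (667^2)^2 ≡ 1468^2 = 2155024 ≡ 625 (mod 1493)
667^8 = (667^4)^2 ≡ 625^2 = 390625 ≡ 952 (mod 1493)
667^16 = (667^8)^2 ≡ 952^2 = 906304 ≡ 53 (mod 1493)
667^25 = 667^16 · 667^8 · 667^1 ≡ 53 · 952 · 667 ≡ 439 (mod 1493).
So s = 439; s⁻¹ ≡ 738 (mod 1493).
m = c₂ · s⁻¹ mod 1493 = 657 · 738 mod 1493 = 1134.

1134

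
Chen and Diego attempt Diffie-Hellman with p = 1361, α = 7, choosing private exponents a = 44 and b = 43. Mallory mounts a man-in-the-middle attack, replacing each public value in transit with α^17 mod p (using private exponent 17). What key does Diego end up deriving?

Diego receives Mallory's public value M = 7^17 mod 1361 instead of the honest one.
7^1 ≡ 7 (mod 1361)
7^2 = (7^1)^2 ≡ 7^2 = 49 ≡ 49 (mod 1361)
7^4 = (7^2)^2 ≡ 49^2 = 2401 ≡ 1040 (mod 1361)
7^8 = (7^4)^2 ≡ 1040^2 = 1081600 ≡ 966 (mod 1361)
7^16 = (7^8)^2 ≡ 966^2 = 933156 ≡ 871 (mod 1361)
7^17 = 7^16 · 7^1 ≡ 871 · 7 ≡ 653 (mod 1361).
So M = 653. Diego computes K = M^43 mod 1361.
653^1 ≡ 653 (mod 1361)
653^2 = (653^1)^2 ≡ 653^2 = 426409 ≡ 416 (mod 1361)
653^4 = (653^2)^2 ≡ 416^2 = 173056 ≡ 209 (mod 1361)
653^8 = (653^4)^2 ≡ 209^2 = 43681 ≡ 129 (mod 1361)
653^16 = (653^8)^2 ≡ 129^2 = 16641 ≡ 309 (mod 1361)
653^32 = (653^16)^2 ≡ 309^2 = 95481 ≡ 211 (mod 1361)
653^43 = 653^32 · 653^8 · 653^2 · 653^1 ≡ 211 · 129 · 416 · 653 ≡ 552 (mod 1361).

552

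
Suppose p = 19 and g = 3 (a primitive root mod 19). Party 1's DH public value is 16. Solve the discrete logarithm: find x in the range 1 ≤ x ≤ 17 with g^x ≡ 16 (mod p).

10

Try successive powers of 3 modulo 19:
3^1 ≡ 3
3^2 ≡ 9
3^3 ≡ 8
3^4 ≡ 5
3^5 ≡ 15
3^6 ≡ 7
3^7 ≡ 2
3^8 ≡ 6
3^9 ≡ 18
3^10 ≡ 16
Found: x = 10.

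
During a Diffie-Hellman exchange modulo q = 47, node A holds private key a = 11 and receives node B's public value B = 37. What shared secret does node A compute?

Shared key K = 37^11 mod 47.
37^1 ≡ 37 (mod 47)
37^2 = (37^1)^2 ≡ 37^2 = 1369 ≡ 6 (mod 47)
37^4 = (37^2)^2 ≡ 6^2 = 36 ≡ 36 (mod 47)
37^8 = (37^4)^2 ≡ 36^2 = 1296 ≡ 27 (mod 47)
37^11 = 37^8 · 37^2 · 37^1 ≡ 27 · 6 · 37 ≡ 25 (mod 47).

25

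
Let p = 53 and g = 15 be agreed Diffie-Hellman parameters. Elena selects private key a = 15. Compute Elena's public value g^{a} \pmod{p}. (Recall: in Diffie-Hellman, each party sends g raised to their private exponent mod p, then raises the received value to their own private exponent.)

Public value = 15^{15} \pmod{53}.
15^1 ≡ 15 (mod 53)
15^2 = (15^1)^2 ≡ 15^2 = 225 ≡ 13 (mod 53)
15^4 = (15^2)^2 ≡ 13^2 = 169 ≡ 10 (mod 53)
15^8 = (15^4)^2 ≡ 10^2 = 100 ≡ 47 (mod 53)
15^15 = 15^8 · 15^4 · 15^2 · 15^1 ≡ 47 · 10 · 13 · 15 ≡ 13 (mod 53).

13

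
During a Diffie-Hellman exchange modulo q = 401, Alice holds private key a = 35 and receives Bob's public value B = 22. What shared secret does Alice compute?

20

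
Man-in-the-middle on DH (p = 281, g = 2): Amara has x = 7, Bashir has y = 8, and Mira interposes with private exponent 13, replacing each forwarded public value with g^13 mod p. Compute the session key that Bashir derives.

Bashir receives Mira's public value M = 2^13 mod 281 instead of the honest one.
2^1 ≡ 2 (mod 281)
2^2 = (2^1)^2 ≡ 2^2 = 4 ≡ 4 (mod 281)
2^4 = (2^2)^2 ≡ 4^2 = 16 ≡ 16 (mod 281)
2^8 = (2^4)^2 ≡ 16^2 = 256 ≡ 256 (mod 281)
2^13 = 2^8 · 2^4 · 2^1 ≡ 256 · 16 · 2 ≡ 43 (mod 281).
So M = 43. Bashir computes K = M^8 mod 281.
43^1 ≡ 43 (mod 281)
43^2 = (43^1)^2 ≡ 43^2 = 1849 ≡ 163 (mod 281)
43^4 = (43^2)^2 ≡ 163^2 = 26569 ≡ 155 (mod 281)
43^8 = (43^4)^2 ≡ 155^2 = 24025 ≡ 140 (mod 281)

140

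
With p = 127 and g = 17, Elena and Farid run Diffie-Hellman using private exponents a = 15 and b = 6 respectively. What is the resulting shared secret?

4

Farid sends B = g^b mod p = 17^6 mod 127.
17^1 ≡ 17 (mod 127)
17^2 = (17^1)^2 ≡ 17^2 = 289 ≡ 35 (mod 127)
17^4 = (17^2)^2 ≡ 35^2 = 1225 ≡ 82 (mod 127)
17^6 = 17^4 · 17^2 ≡ 82 · 35 ≡ 76 (mod 127).
So B = 76. Elena then computes K = B^a mod p = 76^15 mod 127.
76^1 ≡ 76 (mod 127)
76^2 = (76^1)^2 ≡ 76^2 = 5776 ≡ 61 (mod 127)
76^4 = (76^2)^2 ≡ 61^2 = 3721 ≡ 38 (mod 127)
76^8 = (76^4)^2 ≡ 38^2 = 1444 ≡ 47 (mod 127)
76^15 = 76^8 · 76^4 · 76^2 · 76^1 ≡ 47 · 38 · 61 · 76 ≡ 4 (mod 127).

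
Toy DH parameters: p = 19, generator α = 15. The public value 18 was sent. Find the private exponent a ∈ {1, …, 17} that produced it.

Try successive powers of 15 modulo 19:
15^1 ≡ 15
15^2 ≡ 16
15^3 ≡ 12
15^4 ≡ 9
15^5 ≡ 2
15^6 ≡ 11
15^7 ≡ 13
15^8 ≡ 5
15^9 ≡ 18
Found: a = 9.

9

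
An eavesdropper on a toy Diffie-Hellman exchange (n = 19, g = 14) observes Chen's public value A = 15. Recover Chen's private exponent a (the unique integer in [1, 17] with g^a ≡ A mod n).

Try successive powers of 14 modulo 19:
14^1 ≡ 14
14^2 ≡ 6
14^3 ≡ 8
14^4 ≡ 17
14^5 ≡ 10
14^6 ≡ 7
14^7 ≡ 3
14^8 ≡ 4
14^9 ≡ 18
14^10 ≡ 5
14^11 ≡ 13
14^12 ≡ 11
14^13 ≡ 2
14^14 ≡ 9
14^15 ≡ 12
14^16 ≡ 16
14^17 ≡ 15
Found: a = 17.

17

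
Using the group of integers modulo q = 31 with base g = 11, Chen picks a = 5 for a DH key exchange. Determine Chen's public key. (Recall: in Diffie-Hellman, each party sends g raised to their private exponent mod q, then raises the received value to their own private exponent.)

6

Public value = 11^5 mod 31.
11^1 ≡ 11 (mod 31)
11^2 = (11^1)^2 ≡ 11^2 = 121 ≡ 28 (mod 31)
11^4 = (11^2)^2 ≡ 28^2 = 784 ≡ 9 (mod 31)
11^5 = 11^4 · 11^1 ≡ 9 · 11 ≡ 6 (mod 31).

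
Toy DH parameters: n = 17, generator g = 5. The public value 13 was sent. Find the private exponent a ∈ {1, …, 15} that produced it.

4

Try successive powers of 5 modulo 17:
5^1 ≡ 5
5^2 ≡ 8
5^3 ≡ 6
5^4 ≡ 13
Found: a = 4.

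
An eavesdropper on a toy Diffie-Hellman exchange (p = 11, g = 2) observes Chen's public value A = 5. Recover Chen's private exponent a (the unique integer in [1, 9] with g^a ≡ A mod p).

4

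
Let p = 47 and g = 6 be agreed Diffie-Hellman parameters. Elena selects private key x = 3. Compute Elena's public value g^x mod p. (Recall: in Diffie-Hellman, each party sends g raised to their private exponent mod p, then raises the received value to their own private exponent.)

28

Public value = 6^3 mod 47.
6^1 ≡ 6 (mod 47)
6^2 = (6^1)^2 ≡ 6^2 = 36 ≡ 36 (mod 47)
6^3 = 6^2 · 6^1 ≡ 36 · 6 ≡ 28 (mod 47).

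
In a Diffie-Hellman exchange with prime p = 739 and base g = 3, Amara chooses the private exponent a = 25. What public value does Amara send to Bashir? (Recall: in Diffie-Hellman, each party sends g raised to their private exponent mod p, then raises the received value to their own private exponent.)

440

Public value = 3^25 mod 739.
3^1 ≡ 3 (mod 739)
3^2 = (3^1)^2 ≡ 3^2 = 9 ≡ 9 (mod 739)
3^4 = (3^2)^2 ≡ 9^2 = 81 ≡ 81 (mod 739)
3^8 = (3^4)^2 ≡ 81^2 = 6561 ≡ 649 (mod 739)
3^16 = (3^8)^2 ≡ 649^2 = 421201 ≡ 710 (mod 739)
3^25 = 3^16 · 3^8 · 3^1 ≡ 710 · 649 · 3 ≡ 440 (mod 739).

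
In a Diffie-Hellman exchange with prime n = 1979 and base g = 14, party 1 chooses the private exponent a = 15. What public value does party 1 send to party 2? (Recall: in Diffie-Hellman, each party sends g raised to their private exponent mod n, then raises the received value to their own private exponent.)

Public value = 14^15 mod 1979.
14^1 ≡ 14 (mod 1979)
14^2 = (14^1)^2 ≡ 14^2 = 196 ≡ 196 (mod 1979)
14^4 = (14^2)^2 ≡ 196^2 = 38416 ≡ 815 (mod 1979)
14^8 = (14^4)^2 ≡ 815^2 = 664225 ≡ 1260 (mod 1979)
14^15 = 14^8 · 14^4 · 14^2 · 14^1 ≡ 1260 · 815 · 196 · 14 ≡ 597 (mod 1979).

597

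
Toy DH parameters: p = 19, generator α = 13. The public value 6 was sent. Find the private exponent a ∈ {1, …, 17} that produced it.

10

Try successive powers of 13 modulo 19:
13^1 ≡ 13
13^2 ≡ 17
13^3 ≡ 12
13^4 ≡ 4
13^5 ≡ 14
13^6 ≡ 11
13^7 ≡ 10
13^8 ≡ 16
13^9 ≡ 18
13^10 ≡ 6
Found: a = 10.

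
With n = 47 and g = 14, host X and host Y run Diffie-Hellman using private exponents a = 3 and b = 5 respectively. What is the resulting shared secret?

Host Y sends B = g^b mod n = 14^5 mod 47.
14^1 ≡ 14 (mod 47)
14^2 = (14^1)^2 ≡ 14^2 = 196 ≡ 8 (mod 47)
14^4 = (14^2)^2 ≡ 8^2 = 64 ≡ 17 (mod 47)
14^5 = 14^4 · 14^1 ≡ 17 · 14 ≡ 3 (mod 47).
So B = 3. Host X then computes K = B^a mod n = 3^3 mod 47.
3^1 ≡ 3 (mod 47)
3^2 = (3^1)^2 ≡ 3^2 = 9 ≡ 9 (mod 47)
3^3 = 3^2 · 3^1 ≡ 9 · 3 ≡ 27 (mod 47).

27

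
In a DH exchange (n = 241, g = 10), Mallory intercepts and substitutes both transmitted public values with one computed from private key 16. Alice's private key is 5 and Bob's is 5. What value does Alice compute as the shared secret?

15

Alice receives Mallory's public value M = 10^16 mod 241 instead of the honest one.
10^1 ≡ 10 (mod 241)
10^2 = (10^1)^2 ≡ 10^2 = 100 ≡ 100 (mod 241)
10^4 = (10^2)^2 ≡ 100^2 = 10000 ≡ 119 (mod 241)
10^8 = (10^4)^2 ≡ 119^2 = 14161 ≡ 183 (mod 241)
10^16 = (10^8)^2 ≡ 183^2 = 33489 ≡ 231 (mod 241)
So M = 231. Alice computes K = M^5 mod 241.
231^1 ≡ 231 (mod 241)
231^2 = (231^1)^2 ≡ 231^2 = 53361 ≡ 100 (mod 241)
231^4 = (231^2)^2 ≡ 100^2 = 10000 ≡ 119 (mod 241)
231^5 = 231^4 · 231^1 ≡ 119 · 231 ≡ 15 (mod 241).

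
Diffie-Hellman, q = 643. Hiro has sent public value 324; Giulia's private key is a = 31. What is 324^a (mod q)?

Shared key K = 324^31 mod 643.
324^1 ≡ 324 (mod 643)
324^2 = (324^1)^2 ≡ 324^2 = 104976 ≡ 167 (mod 643)
324^4 = (324^2)^2 ≡ 167^2 = 27889 ≡ 240 (mod 643)
324^8 = (324^4)^2 ≡ 240^2 = 57600 ≡ 373 (mod 643)
324^16 = (324^8)^2 ≡ 373^2 = 139129 ≡ 241 (mod 643)
324^31 = 324^16 · 324^8 · 324^4 · 324^2 · 324^1 ≡ 241 · 373 · 240 · 167 · 324 ≡ 213 (mod 643).

213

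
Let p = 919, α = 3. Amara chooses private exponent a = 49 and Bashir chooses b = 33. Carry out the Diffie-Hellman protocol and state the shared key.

348

Amara sends A = α^a mod p = 3^49 mod 919.
3^1 ≡ 3 (mod 919)
3^2 = (3^1)^2 ≡ 3^2 = 9 ≡ 9 (mod 919)
3^4 = (3^2)^2 ≡ 9^2 = 81 ≡ 81 (mod 919)
3^8 = (3^4)^2 ≡ 81^2 = 6561 ≡ 128 (mod 919)
3^16 = (3^8)^2 ≡ 128^2 = 16384 ≡ 761 (mod 919)
3^32 = (3^16)^2 ≡ 761^2 = 579121 ≡ 151 (mod 919)
3^49 = 3^32 · 3^16 · 3^1 ≡ 151 · 761 · 3 ≡ 108 (mod 919).
So A = 108. Bashir then computes K = A^b mod p = 108^33 mod 919.
108^1 ≡ 108 (mod 919)
108^2 = (108^1)^2 ≡ 108^2 = 11664 ≡ 636 (mod 919)
108^4 = (108^2)^2 ≡ 636^2 = 404496 ≡ 136 (mod 919)
108^8 = (108^4)^2 ≡ 136^2 = 18496 ≡ 116 (mod 919)
108^16 = (108^8)^2 ≡ 116^2 = 13456 ≡ 590 (mod 919)
108^32 = (108^16)^2 ≡ 590^2 = 348100 ≡ 718 (mod 919)
108^33 = 108^32 · 108^1 ≡ 718 · 108 ≡ 348 (mod 919).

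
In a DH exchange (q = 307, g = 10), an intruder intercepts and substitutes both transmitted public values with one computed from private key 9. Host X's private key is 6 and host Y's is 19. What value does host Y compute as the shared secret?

9

Host Y receives an intruder's public value M = 10^9 mod 307 instead of the honest one.
10^1 ≡ 10 (mod 307)
10^2 = (10^1)^2 ≡ 10^2 = 100 ≡ 100 (mod 307)
10^4 = (10^2)^2 ≡ 100^2 = 10000 ≡ 176 (mod 307)
10^8 = (10^4)^2 ≡ 176^2 = 30976 ≡ 276 (mod 307)
10^9 = 10^8 · 10^1 ≡ 276 · 10 ≡ 304 (mod 307).
So M = 304. Host Y computes K = M^19 mod 307.
304^1 ≡ 304 (mod 307)
304^2 = (304^1)^2 ≡ 304^2 = 92416 ≡ 9 (mod 307)
304^4 = (304^2)^2 ≡ 9^2 = 81 ≡ 81 (mod 307)
304^8 = (304^4)^2 ≡ 81^2 = 6561 ≡ 114 (mod 307)
304^16 = (304^8)^2 ≡ 114^2 = 12996 ≡ 102 (mod 307)
304^19 = 304^16 · 304^2 · 304^1 ≡ 102 · 9 · 304 ≡ 9 (mod 307).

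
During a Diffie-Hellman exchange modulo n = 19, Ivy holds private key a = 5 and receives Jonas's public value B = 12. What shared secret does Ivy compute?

8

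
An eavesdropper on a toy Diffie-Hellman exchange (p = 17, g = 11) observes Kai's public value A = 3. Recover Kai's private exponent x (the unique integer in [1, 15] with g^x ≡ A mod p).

7

Try successive powers of 11 modulo 17:
11^1 ≡ 11
11^2 ≡ 2
11^3 ≡ 5
11^4 ≡ 4
11^5 ≡ 10
11^6 ≡ 8
11^7 ≡ 3
Found: x = 7.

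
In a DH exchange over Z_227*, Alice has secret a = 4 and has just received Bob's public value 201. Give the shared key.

25

Shared key K = 201^4 mod 227.
201^1 ≡ 201 (mod 227)
201^2 = (201^1)^2 ≡ 201^2 = 40401 ≡ 222 (mod 227)
201^4 = (201^2)^2 ≡ 222^2 = 49284 ≡ 25 (mod 227)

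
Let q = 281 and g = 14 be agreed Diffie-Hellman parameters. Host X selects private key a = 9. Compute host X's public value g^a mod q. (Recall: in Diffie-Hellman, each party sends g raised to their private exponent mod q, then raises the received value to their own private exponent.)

248

Public value = 14^9 mod 281.
14^1 ≡ 14 (mod 281)
14^2 = (14^1)^2 ≡ 14^2 = 196 ≡ 196 (mod 281)
14^4 = (14^2)^2 ≡ 196^2 = 38416 ≡ 200 (mod 281)
14^8 = (14^4)^2 ≡ 200^2 = 40000 ≡ 98 (mod 281)
14^9 = 14^8 · 14^1 ≡ 98 · 14 ≡ 248 (mod 281).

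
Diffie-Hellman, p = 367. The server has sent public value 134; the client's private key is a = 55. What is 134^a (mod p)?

87

Shared key K = 134^55 mod 367.
134^1 ≡ 134 (mod 367)
134^2 = (134^1)^2 ≡ 134^2 = 17956 ≡ 340 (mod 367)
134^4 = (134^2)^2 ≡ 340^2 = 115600 ≡ 362 (mod 367)
134^8 = (134^4)^2 ≡ 362^2 = 131044 ≡ 25 (mod 367)
134^16 = (134^8)^2 ≡ 25^2 = 625 ≡ 258 (mod 367)
134^32 = (134^16)^2 ≡ 258^2 = 66564 ≡ 137 (mod 367)
134^55 = 134^32 · 134^16 · 134^4 · 134^2 · 134^1 ≡ 137 · 258 · 362 · 340 · 134 ≡ 87 (mod 367).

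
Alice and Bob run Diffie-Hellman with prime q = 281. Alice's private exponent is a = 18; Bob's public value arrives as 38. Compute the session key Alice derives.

34

Shared key K = 38^18 mod 281.
38^1 ≡ 38 (mod 281)
38^2 = (38^1)^2 ≡ 38^2 = 1444 ≡ 39 (mod 281)
38^4 = (38^2)^2 ≡ 39^2 = 1521 ≡ 116 (mod 281)
38^8 = (38^4)^2 ≡ 116^2 = 13456 ≡ 249 (mod 281)
38^16 = (38^8)^2 ≡ 249^2 = 62001 ≡ 181 (mod 281)
38^18 = 38^16 · 38^2 ≡ 181 · 39 ≡ 34 (mod 281).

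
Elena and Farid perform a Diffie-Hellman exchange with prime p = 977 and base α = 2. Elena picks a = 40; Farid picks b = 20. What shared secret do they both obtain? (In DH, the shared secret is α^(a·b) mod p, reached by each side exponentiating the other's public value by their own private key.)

474

Farid sends B = α^b mod p = 2^20 mod 977.
2^1 ≡ 2 (mod 977)
2^2 = (2^1)^2 ≡ 2^2 = 4 ≡ 4 (mod 977)
2^4 = (2^2)^2 ≡ 4^2 = 16 ≡ 16 (mod 977)
2^8 = (2^4)^2 ≡ 16^2 = 256 ≡ 256 (mod 977)
2^16 = (2^8)^2 ≡ 256^2 = 65536 ≡ 77 (mod 977)
2^20 = 2^16 · 2^4 ≡ 77 · 16 ≡ 255 (mod 977).
So B = 255. Elena then computes K = B^a mod p = 255^40 mod 977.
255^1 ≡ 255 (mod 977)
255^2 = (255^1)^2 ≡ 255^2 = 65025 ≡ 543 (mod 977)
255^4 = (255^2)^2 ≡ 543^2 = 294849 ≡ 772 (mod 977)
255^8 = (255^4)^2 ≡ 772^2 = 595984 ≡ 14 (mod 977)
255^16 = (255^8)^2 ≡ 14^2 = 196 ≡ 196 (mod 977)
255^32 = (255^16)^2 ≡ 196^2 = 38416 ≡ 313 (mod 977)
255^40 = 255^32 · 255^8 ≡ 313 · 14 ≡ 474 (mod 977).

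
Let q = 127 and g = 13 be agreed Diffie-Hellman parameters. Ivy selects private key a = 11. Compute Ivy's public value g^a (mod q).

82

Public value = 13^11 (mod 127).
13^1 ≡ 13 (mod 127)
13^2 = (13^1)^2 ≡ 13^2 = 169 ≡ 42 (mod 127)
13^4 = (13^2)^2 ≡ 42^2 = 1764 ≡ 113 (mod 127)
13^8 = (13^4)^2 ≡ 113^2 = 12769 ≡ 69 (mod 127)
13^11 = 13^8 · 13^2 · 13^1 ≡ 69 · 42 · 13 ≡ 82 (mod 127).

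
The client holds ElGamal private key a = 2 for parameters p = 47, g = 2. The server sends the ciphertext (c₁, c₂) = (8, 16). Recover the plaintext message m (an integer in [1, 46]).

12

Shared mask s = c₁^a mod p = 8^2 mod 47.
8^1 ≡ 8 (mod 47)
8^2 = (8^1)^2 ≡ 8^2 = 64 ≡ 17 (mod 47)
So s = 17; s⁻¹ ≡ 36 (mod 47).
m = c₂ · s⁻¹ mod 47 = 16 · 36 mod 47 = 12.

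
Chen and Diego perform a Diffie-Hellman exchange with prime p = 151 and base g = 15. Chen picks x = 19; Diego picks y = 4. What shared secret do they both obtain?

136

Diego sends B = g^y mod p = 15^4 mod 151.
15^1 ≡ 15 (mod 151)
15^2 = (15^1)^2 ≡ 15^2 = 225 ≡ 74 (mod 151)
15^4 = (15^2)^2 ≡ 74^2 = 5476 ≡ 40 (mod 151)
So B = 40. Chen then computes K = B^x mod p = 40^19 mod 151.
40^1 ≡ 40 (mod 151)
40^2 = (40^1)^2 ≡ 40^2 = 1600 ≡ 90 (mod 151)
40^4 = (40^2)^2 ≡ 90^2 = 8100 ≡ 97 (mod 151)
40^8 = (40^4)^2 ≡ 97^2 = 9409 ≡ 47 (mod 151)
40^16 = (40^8)^2 ≡ 47^2 = 2209 ≡ 95 (mod 151)
40^19 = 40^16 · 40^2 · 40^1 ≡ 95 · 90 · 40 ≡ 136 (mod 151).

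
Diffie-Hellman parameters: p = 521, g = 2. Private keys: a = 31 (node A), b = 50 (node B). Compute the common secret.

492

Node A sends A = g^a mod p = 2^31 mod 521.
2^1 ≡ 2 (mod 521)
2^2 = (2^1)^2 ≡ 2^2 = 4 ≡ 4 (mod 521)
2^4 = (2^2)^2 ≡ 4^2 = 16 ≡ 16 (mod 521)
2^8 = (2^4)^2 ≡ 16^2 = 256 ≡ 256 (mod 521)
2^16 = (2^8)^2 ≡ 256^2 = 65536 ≡ 411 (mod 521)
2^31 = 2^16 · 2^8 · 2^4 · 2^2 · 2^1 ≡ 411 · 256 · 16 · 4 · 2 ≡ 319 (mod 521).
So A = 319. Node B then computes K = A^b mod p = 319^50 mod 521.
319^1 ≡ 319 (mod 521)
319^2 = (319^1)^2 ≡ 319^2 = 101761 ≡ 166 (mod 521)
319^4 = (319^2)^2 ≡ 166^2 = 27556 ≡ 464 (mod 521)
319^8 = (319^4)^2 ≡ 464^2 = 215296 ≡ 123 (mod 521)
319^16 = (319^8)^2 ≡ 123^2 = 15129 ≡ 20 (mod 521)
319^32 = (319^16)^2 ≡ 20^2 = 400 ≡ 400 (mod 521)
319^50 = 319^32 · 319^16 · 319^2 ≡ 400 · 20 · 166 ≡ 492 (mod 521).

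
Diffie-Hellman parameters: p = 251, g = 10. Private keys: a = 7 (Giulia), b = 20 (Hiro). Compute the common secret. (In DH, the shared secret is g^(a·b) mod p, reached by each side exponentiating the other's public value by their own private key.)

Giulia sends A = g^a mod p = 10^7 mod 251.
10^1 ≡ 10 (mod 251)
10^2 = (10^1)^2 ≡ 10^2 = 100 ≡ 100 (mod 251)
10^4 = (10^2)^2 ≡ 100^2 = 10000 ≡ 211 (mod 251)
10^7 = 10^4 · 10^2 · 10^1 ≡ 211 · 100 · 10 ≡ 160 (mod 251).
So A = 160. Hiro then computes K = A^b mod p = 160^20 mod 251.
160^1 ≡ 160 (mod 251)
160^2 = (160^1)^2 ≡ 160^2 = 25600 ≡ 249 (mod 251)
160^4 = (160^2)^2 ≡ 249^2 = 62001 ≡ 4 (mod 251)
160^8 = (160^4)^2 ≡ 4^2 = 16 ≡ 16 (mod 251)
160^16 = (160^8)^2 ≡ 16^2 = 256 ≡ 5 (mod 251)
160^20 = 160^16 · 160^4 ≡ 5 · 4 ≡ 20 (mod 251).

20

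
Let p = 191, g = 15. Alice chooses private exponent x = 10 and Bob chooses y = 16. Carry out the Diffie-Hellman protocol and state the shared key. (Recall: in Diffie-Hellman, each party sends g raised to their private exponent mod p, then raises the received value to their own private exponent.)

125

Bob sends B = g^y mod p = 15^16 mod 191.
15^1 ≡ 15 (mod 191)
15^2 = (15^1)^2 ≡ 15^2 = 225 ≡ 34 (mod 191)
15^4 = (15^2)^2 ≡ 34^2 = 1156 ≡ 10 (mod 191)
15^8 = (15^4)^2 ≡ 10^2 = 100 ≡ 100 (mod 191)
15^16 = (15^8)^2 ≡ 100^2 = 10000 ≡ 68 (mod 191)
So B = 68. Alice then computes K = B^x mod p = 68^10 mod 191.
68^1 ≡ 68 (mod 191)
68^2 = (68^1)^2 ≡ 68^2 = 4624 ≡ 40 (mod 191)
68^4 = (68^2)^2 ≡ 40^2 = 1600 ≡ 72 (mod 191)
68^8 = (68^4)^2 ≡ 72^2 = 5184 ≡ 27 (mod 191)
68^10 = 68^8 · 68^2 ≡ 27 · 40 ≡ 125 (mod 191).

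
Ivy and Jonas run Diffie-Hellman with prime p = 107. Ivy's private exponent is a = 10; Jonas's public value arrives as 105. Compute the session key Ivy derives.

Shared key K = 105^10 mod 107.
105^1 ≡ 105 (mod 107)
105^2 = (105^1)^2 ≡ 105^2 = 11025 ≡ 4 (mod 107)
105^4 = (105^2)^2 ≡ 4^2 = 16 ≡ 16 (mod 107)
105^8 = (105^4)^2 ≡ 16^2 = 256 ≡ 42 (mod 107)
105^10 = 105^8 · 105^2 ≡ 42 · 4 ≡ 61 (mod 107).

61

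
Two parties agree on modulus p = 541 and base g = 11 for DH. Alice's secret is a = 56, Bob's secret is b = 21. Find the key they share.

Bob sends B = g^b mod p = 11^21 mod 541.
11^1 ≡ 11 (mod 541)
11^2 = (11^1)^2 ≡ 11^2 = 121 ≡ 121 (mod 541)
11^4 = (11^2)^2 ≡ 121^2 = 14641 ≡ 34 (mod 541)
11^8 = (11^4)^2 ≡ 34^2 = 1156 ≡ 74 (mod 541)
11^16 = (11^8)^2 ≡ 74^2 = 5476 ≡ 66 (mod 541)
11^21 = 11^16 · 11^4 · 11^1 ≡ 66 · 34 · 11 ≡ 339 (mod 541).
So B = 339. Alice then computes K = B^a mod p = 339^56 mod 541.
339^1 ≡ 339 (mod 541)
339^2 = (339^1)^2 ≡ 339^2 = 114921 ≡ 229 (mod 541)
339^4 = (339^2)^2 ≡ 229^2 = 52441 ≡ 505 (mod 541)
339^8 = (339^4)^2 ≡ 505^2 = 255025 ≡ 214 (mod 541)
339^16 = (339^8)^2 ≡ 214^2 = 45796 ≡ 352 (mod 541)
339^32 = (339^16)^2 ≡ 352^2 = 123904 ≡ 15 (mod 541)
339^56 = 339^32 · 339^16 · 339^8 ≡ 15 · 352 · 214 ≡ 312 (mod 541).

312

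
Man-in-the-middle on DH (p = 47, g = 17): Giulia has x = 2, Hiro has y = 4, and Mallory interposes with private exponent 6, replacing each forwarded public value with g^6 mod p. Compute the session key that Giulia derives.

Giulia receives Mallory's public value M = 17^6 mod 47 instead of the honest one.
17^1 ≡ 17 (mod 47)
17^2 = (17^1)^2 ≡ 17^2 = 289 ≡ 7 (mod 47)
17^4 = (17^2)^2 ≡ 7^2 = 49 ≡ 2 (mod 47)
17^6 = 17^4 · 17^2 ≡ 2 · 7 ≡ 14 (mod 47).
So M = 14. Giulia computes K = M^2 mod 47.
14^1 ≡ 14 (mod 47)
14^2 = (14^1)^2 ≡ 14^2 = 196 ≡ 8 (mod 47)

8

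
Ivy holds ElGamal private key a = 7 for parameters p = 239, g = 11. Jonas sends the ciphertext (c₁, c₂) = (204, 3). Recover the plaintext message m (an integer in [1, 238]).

Shared mask s = c₁^a mod p = 204^7 mod 239.
204^1 ≡ 204 (mod 239)
204^2 = (204^1)^2 ≡ 204^2 = 41616 ≡ 30 (mod 239)
204^4 = (204^2)^2 ≡ 30^2 = 900 ≡ 183 (mod 239)
204^7 = 204^4 · 204^2 · 204^1 ≡ 183 · 30 · 204 ≡ 6 (mod 239).
So s = 6; s⁻¹ ≡ 40 (mod 239).
m = c₂ · s⁻¹ mod 239 = 3 · 40 mod 239 = 120.

120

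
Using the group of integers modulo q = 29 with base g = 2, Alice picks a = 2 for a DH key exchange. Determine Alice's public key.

4

Public value = 2^2 (mod 29).
2^1 ≡ 2 (mod 29)
2^2 = (2^1)^2 ≡ 2^2 = 4 ≡ 4 (mod 29)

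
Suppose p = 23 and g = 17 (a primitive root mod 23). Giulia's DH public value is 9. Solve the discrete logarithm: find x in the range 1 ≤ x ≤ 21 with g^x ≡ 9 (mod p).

Try successive powers of 17 modulo 23:
17^1 ≡ 17
17^2 ≡ 13
17^3 ≡ 14
17^4 ≡ 8
17^5 ≡ 21
17^6 ≡ 12
17^7 ≡ 20
17^8 ≡ 18
17^9 ≡ 7
17^10 ≡ 4
17^11 ≡ 22
17^12 ≡ 6
17^13 ≡ 10
17^14 ≡ 9
Found: x = 14.

14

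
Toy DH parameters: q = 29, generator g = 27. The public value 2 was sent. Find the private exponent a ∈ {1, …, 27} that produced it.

15

Try successive powers of 27 modulo 29:
27^1 ≡ 27
27^2 ≡ 4
27^3 ≡ 21
27^4 ≡ 16
27^5 ≡ 26
27^6 ≡ 6
27^7 ≡ 17
27^8 ≡ 24
27^9 ≡ 10
27^10 ≡ 9
27^11 ≡ 11
27^12 ≡ 7
27^13 ≡ 15
27^14 ≡ 28
27^15 ≡ 2
Found: a = 15.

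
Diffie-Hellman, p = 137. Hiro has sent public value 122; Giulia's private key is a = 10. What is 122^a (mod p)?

119

Shared key K = 122^10 mod 137.
122^1 ≡ 122 (mod 137)
122^2 = (122^1)^2 ≡ 122^2 = 14884 ≡ 88 (mod 137)
122^4 = (122^2)^2 ≡ 88^2 = 7744 ≡ 72 (mod 137)
122^8 = (122^4)^2 ≡ 72^2 = 5184 ≡ 115 (mod 137)
122^10 = 122^8 · 122^2 ≡ 115 · 88 ≡ 119 (mod 137).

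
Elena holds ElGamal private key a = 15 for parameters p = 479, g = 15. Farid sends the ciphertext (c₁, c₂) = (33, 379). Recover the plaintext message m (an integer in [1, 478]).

209

Shared mask s = c₁^a mod p = 33^15 mod 479.
33^1 ≡ 33 (mod 479)
33^2 = (33^1)^2 ≡ 33^2 = 1089 ≡ 131 (mod 479)
33^4 = (33^2)^2 ≡ 131^2 = 17161 ≡ 396 (mod 479)
33^8 = (33^4)^2 ≡ 396^2 = 156816 ≡ 183 (mod 479)
33^15 = 33^8 · 33^4 · 33^2 · 33^1 ≡ 183 · 396 · 131 · 33 ≡ 231 (mod 479).
So s = 231; s⁻¹ ≡ 338 (mod 479).
m = c₂ · s⁻¹ mod 479 = 379 · 338 mod 479 = 209.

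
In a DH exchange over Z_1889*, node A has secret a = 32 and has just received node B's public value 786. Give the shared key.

1700

Shared key K = 786^32 mod 1889.
786^1 ≡ 786 (mod 1889)
786^2 = (786^1)^2 ≡ 786^2 = 617796 ≡ 93 (mod 1889)
786^4 = (786^2)^2 ≡ 93^2 = 8649 ≡ 1093 (mod 1889)
786^8 = (786^4)^2 ≡ 1093^2 = 1194649 ≡ 801 (mod 1889)
786^16 = (786^8)^2 ≡ 801^2 = 641601 ≡ 1230 (mod 1889)
786^32 = (786^16)^2 ≡ 1230^2 = 1512900 ≡ 1700 (mod 1889)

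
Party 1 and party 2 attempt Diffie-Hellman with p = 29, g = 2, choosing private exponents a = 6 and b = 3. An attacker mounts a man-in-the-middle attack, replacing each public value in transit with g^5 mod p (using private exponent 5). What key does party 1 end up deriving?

4

Party 1 receives an attacker's public value M = 2^5 mod 29 instead of the honest one.
2^1 ≡ 2 (mod 29)
2^2 = (2^1)^2 ≡ 2^2 = 4 ≡ 4 (mod 29)
2^4 = (2^2)^2 ≡ 4^2 = 16 ≡ 16 (mod 29)
2^5 = 2^4 · 2^1 ≡ 16 · 2 ≡ 3 (mod 29).
So M = 3. Party 1 computes K = M^6 mod 29.
3^1 ≡ 3 (mod 29)
3^2 = (3^1)^2 ≡ 3^2 = 9 ≡ 9 (mod 29)
3^4 = (3^2)^2 ≡ 9^2 = 81 ≡ 23 (mod 29)
3^6 = 3^4 · 3^2 ≡ 23 · 9 ≡ 4 (mod 29).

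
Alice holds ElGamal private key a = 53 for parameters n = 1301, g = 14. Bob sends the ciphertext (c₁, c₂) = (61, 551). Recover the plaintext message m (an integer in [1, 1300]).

929

Shared mask s = c₁^a mod n = 61^53 mod 1301.
61^1 ≡ 61 (mod 1301)
61^2 = (61^1)^2 ≡ 61^2 = 3721 ≡ 1119 (mod 1301)
61^4 = (61^2)^2 ≡ 1119^2 = 1252161 ≡ 599 (mod 1301)
61^8 = (61^4)^2 ≡ 599^2 = 358801 ≡ 1026 (mod 1301)
61^16 = (61^8)^2 ≡ 1026^2 = 1052676 ≡ 167 (mod 1301)
61^32 = (61^16)^2 ≡ 167^2 = 27889 ≡ 568 (mod 1301)
61^53 = 61^32 · 61^16 · 61^4 · 61^1 ≡ 568 · 167 · 599 · 61 ≡ 23 (mod 1301).
So s = 23; s⁻¹ ≡ 396 (mod 1301).
m = c₂ · s⁻¹ mod 1301 = 551 · 396 mod 1301 = 929.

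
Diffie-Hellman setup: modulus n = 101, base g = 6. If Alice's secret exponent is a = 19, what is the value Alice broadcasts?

17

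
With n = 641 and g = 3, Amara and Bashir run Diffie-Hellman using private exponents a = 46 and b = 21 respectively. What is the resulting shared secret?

Bashir sends B = g^b mod n = 3^21 mod 641.
3^1 ≡ 3 (mod 641)
3^2 = (3^1)^2 ≡ 3^2 = 9 ≡ 9 (mod 641)
3^4 = (3^2)^2 ≡ 9^2 = 81 ≡ 81 (mod 641)
3^8 = (3^4)^2 ≡ 81^2 = 6561 ≡ 151 (mod 641)
3^16 = (3^8)^2 ≡ 151^2 = 22801 ≡ 366 (mod 641)
3^21 = 3^16 · 3^4 · 3^1 ≡ 366 · 81 · 3 ≡ 480 (mod 641).
So B = 480. Amara then computes K = B^a mod n = 480^46 mod 641.
480^1 ≡ 480 (mod 641)
480^2 = (480^1)^2 ≡ 480^2 = 230400 ≡ 281 (mod 641)
480^4 = (480^2)^2 ≡ 281^2 = 78961 ≡ 118 (mod 641)
480^8 = (480^4)^2 ≡ 118^2 = 13924 ≡ 463 (mod 641)
480^16 = (480^8)^2 ≡ 463^2 = 214369 ≡ 275 (mod 641)
480^32 = (480^16)^2 ≡ 275^2 = 75625 ≡ 628 (mod 641)
480^46 = 480^32 · 480^8 · 480^4 · 480^2 ≡ 628 · 463 · 118 · 281 ≡ 553 (mod 641).

553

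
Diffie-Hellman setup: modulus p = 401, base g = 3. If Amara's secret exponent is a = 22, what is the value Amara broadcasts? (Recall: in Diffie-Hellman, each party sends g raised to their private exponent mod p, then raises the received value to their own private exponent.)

Public value = 3^22 mod 401.
3^1 ≡ 3 (mod 401)
3^2 = (3^1)^2 ≡ 3^2 = 9 ≡ 9 (mod 401)
3^4 = (3^2)^2 ≡ 9^2 = 81 ≡ 81 (mod 401)
3^8 = (3^4)^2 ≡ 81^2 = 6561 ≡ 145 (mod 401)
3^16 = (3^8)^2 ≡ 145^2 = 21025 ≡ 173 (mod 401)
3^22 = 3^16 · 3^4 · 3^2 ≡ 173 · 81 · 9 ≡ 203 (mod 401).

203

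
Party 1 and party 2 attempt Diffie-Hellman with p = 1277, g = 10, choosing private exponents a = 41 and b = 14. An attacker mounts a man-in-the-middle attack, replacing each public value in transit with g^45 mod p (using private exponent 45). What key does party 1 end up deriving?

Party 1 receives an attacker's public value M = 10^45 mod 1277 instead of the honest one.
10^1 ≡ 10 (mod 1277)
10^2 = (10^1)^2 ≡ 10^2 = 100 ≡ 100 (mod 1277)
10^4 = (10^2)^2 ≡ 100^2 = 10000 ≡ 1061 (mod 1277)
10^8 = (10^4)^2 ≡ 1061^2 = 1125721 ≡ 684 (mod 1277)
10^16 = (10^8)^2 ≡ 684^2 = 467856 ≡ 474 (mod 1277)
10^32 = (10^16)^2 ≡ 474^2 = 224676 ≡ 1201 (mod 1277)
10^45 = 10^32 · 10^8 · 10^4 · 10^1 ≡ 1201 · 684 · 1061 · 10 ≡ 107 (mod 1277).
So M = 107. Party 1 computes K = M^41 mod 1277.
107^1 ≡ 107 (mod 1277)
107^2 = (107^1)^2 ≡ 107^2 = 11449 ≡ 1233 (mod 1277)
107^4 = (107^2)^2 ≡ 1233^2 = 1520289 ≡ 659 (mod 1277)
107^8 = (107^4)^2 ≡ 659^2 = 434281 ≡ 101 (mod 1277)
107^16 = (107^8)^2 ≡ 101^2 = 10201 ≡ 1262 (mod 1277)
107^32 = (107^16)^2 ≡ 1262^2 = 1592644 ≡ 225 (mod 1277)
107^41 = 107^32 · 107^8 · 107^1 ≡ 225 · 101 · 107 ≡ 167 (mod 1277).

167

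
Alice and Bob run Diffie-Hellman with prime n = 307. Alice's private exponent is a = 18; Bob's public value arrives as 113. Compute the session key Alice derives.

115

Shared key K = 113^18 mod 307.
113^1 ≡ 113 (mod 307)
113^2 = (113^1)^2 ≡ 113^2 = 12769 ≡ 182 (mod 307)
113^4 = (113^2)^2 ≡ 182^2 = 33124 ≡ 275 (mod 307)
113^8 = (113^4)^2 ≡ 275^2 = 75625 ≡ 103 (mod 307)
113^16 = (113^8)^2 ≡ 103^2 = 10609 ≡ 171 (mod 307)
113^18 = 113^16 · 113^2 ≡ 171 · 182 ≡ 115 (mod 307).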